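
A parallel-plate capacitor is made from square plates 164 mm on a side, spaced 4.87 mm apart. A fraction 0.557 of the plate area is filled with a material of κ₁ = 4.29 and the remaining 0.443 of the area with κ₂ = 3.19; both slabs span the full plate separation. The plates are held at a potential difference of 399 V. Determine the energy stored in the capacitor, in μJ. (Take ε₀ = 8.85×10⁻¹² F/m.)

A = (164 mm)² = 2.69×10⁻² m².
Side-by-side slabs ⇒ two capacitors in parallel, each spanning the full gap.
C₁ = κ₁ε₀A₁/d = 4.29 × 8.85×10⁻¹² × 1.50×10⁻² / 4.87×10⁻³ = 1.17×10⁻¹⁰ F.
C₂ = κ₂ε₀A₂/d = 3.19 × 8.85×10⁻¹² × 1.19×10⁻² / 4.87×10⁻³ = 6.91×10⁻¹¹ F.
C = C₁ + C₂ = 1.86×10⁻¹⁰ F.
U = ½CV² = ½ × 1.86×10⁻¹⁰ × (399)² = 1.48×10⁻⁵ J.

U ≈ 14.8 μJ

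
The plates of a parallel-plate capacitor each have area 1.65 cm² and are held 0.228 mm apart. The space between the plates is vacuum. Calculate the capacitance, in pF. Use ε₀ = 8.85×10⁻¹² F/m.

6.40 pF

A = 1.65 cm² = 1.65×10⁻⁴ m².
C = ε₀A/d = 8.85×10⁻¹² × 1.65×10⁻⁴ / 2.28×10⁻⁴ = 6.40×10⁻¹² F.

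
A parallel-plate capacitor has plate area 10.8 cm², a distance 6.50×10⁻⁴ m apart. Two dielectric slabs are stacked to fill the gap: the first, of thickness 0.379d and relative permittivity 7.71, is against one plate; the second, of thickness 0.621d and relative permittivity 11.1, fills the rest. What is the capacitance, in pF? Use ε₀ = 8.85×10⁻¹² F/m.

140 pF

A = 10.8 cm² = 1.08×10⁻³ m².
Stacked slabs ⇒ two capacitors in series, each with the full plate area.
C₁ = κ₁ε₀A/d₁ = 7.71 × 8.85×10⁻¹² × 1.08×10⁻³ / 2.46×10⁻⁴ = 2.99×10⁻¹⁰ F.
C₂ = κ₂ε₀A/d₂ = 11.1 × 8.85×10⁻¹² × 1.08×10⁻³ / 4.04×10⁻⁴ = 2.63×10⁻¹⁰ F.
C = (1/C₁ + 1/C₂)⁻¹ = 1.40×10⁻¹⁰ F.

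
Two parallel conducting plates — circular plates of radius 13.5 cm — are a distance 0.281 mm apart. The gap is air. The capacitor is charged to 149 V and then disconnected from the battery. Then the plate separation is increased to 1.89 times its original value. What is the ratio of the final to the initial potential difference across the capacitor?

Isolated ⇒ Q is held fixed.
C₂ = 0.529 C₁ and V = Q/C, so V₂/V₁ = C₁/C₂ = 1.89.

V₂/V₁ ≈ 1.89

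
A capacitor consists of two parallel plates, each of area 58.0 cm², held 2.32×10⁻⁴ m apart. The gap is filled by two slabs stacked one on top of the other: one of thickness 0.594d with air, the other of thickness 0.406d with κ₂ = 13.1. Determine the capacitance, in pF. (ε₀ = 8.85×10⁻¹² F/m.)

354 pF

A = 58.0 cm² = 5.80×10⁻³ m².
Stacked slabs ⇒ two capacitors in series, each with the full plate area.
C₁ = κ₁ε₀A/d₁ = 1.00 × 8.85×10⁻¹² × 5.80×10⁻³ / 1.38×10⁻⁴ = 3.72×10⁻¹⁰ F.
C₂ = κ₂ε₀A/d₂ = 13.1 × 8.85×10⁻¹² × 5.80×10⁻³ / 9.42×10⁻⁵ = 7.14×10⁻⁹ F.
C = (1/C₁ + 1/C₂)⁻¹ = 3.54×10⁻¹⁰ F.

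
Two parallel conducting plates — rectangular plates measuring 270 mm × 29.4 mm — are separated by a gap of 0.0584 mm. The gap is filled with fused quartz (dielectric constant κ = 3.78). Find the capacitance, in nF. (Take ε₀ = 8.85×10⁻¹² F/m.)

4.55 nF

A = 270 × 29.4 mm² = 7.94×10⁻³ m².
C = κε₀A/d = 3.78 × 8.85×10⁻¹² × 7.94×10⁻³ / 5.84×10⁻⁵ = 4.55×10⁻⁹ F.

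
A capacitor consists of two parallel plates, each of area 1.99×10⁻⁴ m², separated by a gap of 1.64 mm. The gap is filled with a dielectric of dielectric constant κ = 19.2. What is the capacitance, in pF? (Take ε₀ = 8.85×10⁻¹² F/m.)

C = κε₀A/d = 19.2 × 8.85×10⁻¹² × 1.99×10⁻⁴ / 1.64×10⁻³ = 2.06×10⁻¹¹ F.

C ≈ 20.6 pF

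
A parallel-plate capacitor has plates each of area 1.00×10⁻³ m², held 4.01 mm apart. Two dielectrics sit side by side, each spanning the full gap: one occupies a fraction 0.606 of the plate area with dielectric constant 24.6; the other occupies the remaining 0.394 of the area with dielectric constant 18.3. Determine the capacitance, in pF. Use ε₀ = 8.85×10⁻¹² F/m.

Side-by-side slabs ⇒ two capacitors in parallel, each spanning the full gap.
C₁ = κ₁ε₀A₁/d = 24.6 × 8.85×10⁻¹² × 6.06×10⁻⁴ / 4.01×10⁻³ = 3.29×10⁻¹¹ F.
C₂ = κ₂ε₀A₂/d = 18.3 × 8.85×10⁻¹² × 3.94×10⁻⁴ / 4.01×10⁻³ = 1.59×10⁻¹¹ F.
C = C₁ + C₂ = 4.88×10⁻¹¹ F.

48.8 pF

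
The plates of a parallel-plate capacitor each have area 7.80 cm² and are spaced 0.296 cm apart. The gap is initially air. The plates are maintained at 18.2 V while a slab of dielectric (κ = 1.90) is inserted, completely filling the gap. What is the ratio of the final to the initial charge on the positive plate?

Q₂/Q₁ ≈ 1.90

Battery connected ⇒ V is held fixed.
C₂ = 1.90 C₁ and Q = CV, so Q₂/Q₁ = C₂/C₁ = 1.90.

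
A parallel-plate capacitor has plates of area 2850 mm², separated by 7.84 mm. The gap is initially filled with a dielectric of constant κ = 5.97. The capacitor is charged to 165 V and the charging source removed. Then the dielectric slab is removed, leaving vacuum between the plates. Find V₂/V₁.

Isolated ⇒ Q is held fixed.
C₂ = 0.168 C₁ and V = Q/C, so V₂/V₁ = C₁/C₂ = 5.97.

5.97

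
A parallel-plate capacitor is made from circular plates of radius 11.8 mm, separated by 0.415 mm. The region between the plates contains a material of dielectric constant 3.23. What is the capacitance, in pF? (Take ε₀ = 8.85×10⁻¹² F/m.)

A = π(11.8 mm)² = 4.37×10⁻⁴ m².
C = κε₀A/d = 3.23 × 8.85×10⁻¹² × 4.37×10⁻⁴ / 4.15×10⁻⁴ = 3.01×10⁻¹¹ F.

30.1 pF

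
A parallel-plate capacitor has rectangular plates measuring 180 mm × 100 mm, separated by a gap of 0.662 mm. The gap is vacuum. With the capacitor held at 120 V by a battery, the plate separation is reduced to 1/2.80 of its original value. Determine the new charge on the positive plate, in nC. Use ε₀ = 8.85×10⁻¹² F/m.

80.9 nC

A = 180 × 100 mm² = 1.80×10⁻² m².
Initially C₁ = ε₀A/d = 8.85×10⁻¹² × 1.80×10⁻² / 6.62×10⁻⁴ = 2.41×10⁻¹⁰ F.
Q₁ = 2.89×10⁻⁸ C.
Battery connected ⇒ V is held fixed. C₂ = 2.80 C₁ and Q = CV, so Q₂/Q₁ = C₂/C₁ = 2.80.
Q₂ = 2.80 × 2.89×10⁻⁸ = 8.09×10⁻⁸ C.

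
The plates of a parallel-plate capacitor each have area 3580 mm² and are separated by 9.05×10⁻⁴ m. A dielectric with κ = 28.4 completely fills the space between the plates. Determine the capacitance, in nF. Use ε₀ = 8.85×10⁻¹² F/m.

A = 3580 mm² = 3.58×10⁻³ m².
C = κε₀A/d = 28.4 × 8.85×10⁻¹² × 3.58×10⁻³ / 9.05×10⁻⁴ = 9.94×10⁻¹⁰ F.

0.994 nF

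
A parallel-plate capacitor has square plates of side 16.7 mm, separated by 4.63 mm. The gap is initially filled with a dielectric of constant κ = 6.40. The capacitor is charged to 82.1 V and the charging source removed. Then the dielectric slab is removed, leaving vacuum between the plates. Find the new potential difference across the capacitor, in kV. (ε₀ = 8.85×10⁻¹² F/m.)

A = (16.7 mm)² = 2.79×10⁻⁴ m².
Initially C₁ = κε₀A/d = 6.40 × 8.85×10⁻¹² × 2.79×10⁻⁴ / 4.63×10⁻³ = 3.41×10⁻¹² F.
V₁ = 82.1 V.
Isolated ⇒ Q is held fixed. C₂ = 0.156 C₁ and V = Q/C, so V₂/V₁ = C₁/C₂ = 6.40.
V₂ = 6.40 × 82.1 = 5.25×10² V.

0.525 kV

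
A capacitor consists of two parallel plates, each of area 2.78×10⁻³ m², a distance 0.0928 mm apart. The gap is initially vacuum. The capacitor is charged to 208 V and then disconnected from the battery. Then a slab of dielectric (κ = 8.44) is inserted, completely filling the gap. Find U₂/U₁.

0.118

Isolated ⇒ Q is held fixed.
C₂ = 8.44 C₁ and U = Q²/(2C), so U₂/U₁ = C₁/C₂ = 0.118.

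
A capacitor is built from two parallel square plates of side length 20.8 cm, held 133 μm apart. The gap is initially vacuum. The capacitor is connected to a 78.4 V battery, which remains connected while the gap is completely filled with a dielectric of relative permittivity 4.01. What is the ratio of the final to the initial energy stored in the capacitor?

Battery connected ⇒ V is held fixed.
C₂ = 4.01 C₁ and U = ½CV², so U₂/U₁ = C₂/C₁ = 4.01.

U₂/U₁ ≈ 4.01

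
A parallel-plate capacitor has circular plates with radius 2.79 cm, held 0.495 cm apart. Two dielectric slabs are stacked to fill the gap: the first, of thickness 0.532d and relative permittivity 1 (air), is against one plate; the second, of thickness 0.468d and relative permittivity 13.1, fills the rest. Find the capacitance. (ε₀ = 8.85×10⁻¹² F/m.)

A = π(2.79 cm)² = 2.45×10⁻³ m².
Stacked slabs ⇒ two capacitors in series, each with the full plate area.
C₁ = κ₁ε₀A/d₁ = 1.00 × 8.85×10⁻¹² × 2.45×10⁻³ / 2.63×10⁻³ = 8.22×10⁻¹² F.
C₂ = κ₂ε₀A/d₂ = 13.1 × 8.85×10⁻¹² × 2.45×10⁻³ / 2.32×10⁻³ = 1.22×10⁻¹⁰ F.
C = (1/C₁ + 1/C₂)⁻¹ = 7.70×10⁻¹² F.

C ≈ 7.70 pF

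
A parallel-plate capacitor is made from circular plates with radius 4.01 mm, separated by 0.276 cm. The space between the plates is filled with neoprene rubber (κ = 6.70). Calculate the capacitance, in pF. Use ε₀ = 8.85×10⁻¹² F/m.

C ≈ 1.09 pF

A = π(4.01 mm)² = 5.05×10⁻⁵ m².
C = κε₀A/d = 6.70 × 8.85×10⁻¹² × 5.05×10⁻⁵ / 2.76×10⁻³ = 1.09×10⁻¹² F.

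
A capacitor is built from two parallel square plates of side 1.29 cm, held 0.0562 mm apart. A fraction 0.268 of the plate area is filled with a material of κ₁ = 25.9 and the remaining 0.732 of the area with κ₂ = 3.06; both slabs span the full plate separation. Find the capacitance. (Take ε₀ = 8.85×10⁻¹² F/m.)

241 pF

A = (1.29 cm)² = 1.66×10⁻⁴ m².
Side-by-side slabs ⇒ two capacitors in parallel, each spanning the full gap.
C₁ = κ₁ε₀A₁/d = 25.9 × 8.85×10⁻¹² × 4.46×10⁻⁵ / 5.62×10⁻⁵ = 1.82×10⁻¹⁰ F.
C₂ = κ₂ε₀A₂/d = 3.06 × 8.85×10⁻¹² × 1.22×10⁻⁴ / 5.62×10⁻⁵ = 5.87×10⁻¹¹ F.
C = C₁ + C₂ = 2.41×10⁻¹⁰ F.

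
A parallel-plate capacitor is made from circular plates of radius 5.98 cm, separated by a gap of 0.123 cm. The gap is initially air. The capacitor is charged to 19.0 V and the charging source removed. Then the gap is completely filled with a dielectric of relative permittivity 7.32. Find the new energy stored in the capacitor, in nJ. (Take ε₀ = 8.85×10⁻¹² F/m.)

A = π(5.98 cm)² = 1.12×10⁻² m².
Initially C₁ = ε₀A/d = 8.85×10⁻¹² × 1.12×10⁻² / 1.23×10⁻³ = 8.08×10⁻¹¹ F.
U₁ = 1.46×10⁻⁸ J.
Isolated ⇒ Q is held fixed. C₂ = 7.32 C₁ and U = Q²/(2C), so U₂/U₁ = C₁/C₂ = 0.137.
U₂ = 0.137 × 1.46×10⁻⁸ = 1.99×10⁻⁹ J.

U ≈ 1.99 nJ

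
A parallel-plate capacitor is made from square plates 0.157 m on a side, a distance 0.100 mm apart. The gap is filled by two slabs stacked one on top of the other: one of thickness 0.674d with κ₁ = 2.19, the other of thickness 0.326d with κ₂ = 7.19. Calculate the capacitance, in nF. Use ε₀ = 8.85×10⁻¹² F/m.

C ≈ 6.18 nF

A = (0.157 m)² = 2.46×10⁻² m².
Stacked slabs ⇒ two capacitors in series, each with the full plate area.
C₁ = κ₁ε₀A/d₁ = 2.19 × 8.85×10⁻¹² × 2.46×10⁻² / 6.74×10⁻⁵ = 7.09×10⁻⁹ F.
C₂ = κ₂ε₀A/d₂ = 7.19 × 8.85×10⁻¹² × 2.46×10⁻² / 3.26×10⁻⁵ = 4.81×10⁻⁸ F.
C = (1/C₁ + 1/C₂)⁻¹ = 6.18×10⁻⁹ F.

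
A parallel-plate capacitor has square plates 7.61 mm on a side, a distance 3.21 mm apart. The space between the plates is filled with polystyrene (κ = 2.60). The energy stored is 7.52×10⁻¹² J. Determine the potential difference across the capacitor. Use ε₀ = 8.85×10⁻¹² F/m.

A = (7.61 mm)² = 5.79×10⁻⁵ m².
C = κε₀A/d = 2.60 × 8.85×10⁻¹² × 5.79×10⁻⁵ / 3.21×10⁻³ = 4.15×10⁻¹³ F.
V = √(2U/C) = √(2 × 7.52×10⁻¹² / 4.15×10⁻¹³) = 6.02 V.

6.02 V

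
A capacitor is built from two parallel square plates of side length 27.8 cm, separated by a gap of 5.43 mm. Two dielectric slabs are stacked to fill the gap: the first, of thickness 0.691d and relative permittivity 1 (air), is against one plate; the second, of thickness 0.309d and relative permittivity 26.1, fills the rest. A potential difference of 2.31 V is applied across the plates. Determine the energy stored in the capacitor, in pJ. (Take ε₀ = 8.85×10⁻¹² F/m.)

A = (27.8 cm)² = 7.73×10⁻² m².
Stacked slabs ⇒ two capacitors in series, each with the full plate area.
C₁ = κ₁ε₀A/d₁ = 1.00 × 8.85×10⁻¹² × 7.73×10⁻² / 3.75×10⁻³ = 1.82×10⁻¹⁰ F.
C₂ = κ₂ε₀A/d₂ = 26.1 × 8.85×10⁻¹² × 7.73×10⁻² / 1.68×10⁻³ = 1.06×10⁻⁸ F.
C = (1/C₁ + 1/C₂)⁻¹ = 1.79×10⁻¹⁰ F.
U = ½CV² = ½ × 1.79×10⁻¹⁰ × (2.31)² = 4.78×10⁻¹⁰ J.

U ≈ 478 pJ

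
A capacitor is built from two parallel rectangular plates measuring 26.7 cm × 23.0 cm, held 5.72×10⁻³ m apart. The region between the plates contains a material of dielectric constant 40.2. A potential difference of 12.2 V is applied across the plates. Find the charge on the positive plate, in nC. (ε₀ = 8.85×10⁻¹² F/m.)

Q ≈ 46.6 nC

A = 26.7 × 23.0 cm² = 6.14×10⁻² m².
C = κε₀A/d = 40.2 × 8.85×10⁻¹² × 6.14×10⁻² / 5.72×10⁻³ = 3.82×10⁻⁹ F.
Q = CV = 3.82×10⁻⁹ × 12.2 = 4.66×10⁻⁸ C.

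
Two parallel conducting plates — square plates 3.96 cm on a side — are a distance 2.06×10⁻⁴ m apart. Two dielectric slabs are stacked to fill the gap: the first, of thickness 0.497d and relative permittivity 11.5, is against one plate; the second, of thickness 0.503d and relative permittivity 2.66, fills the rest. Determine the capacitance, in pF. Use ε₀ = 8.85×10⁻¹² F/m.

A = (3.96 cm)² = 1.57×10⁻³ m².
Stacked slabs ⇒ two capacitors in series, each with the full plate area.
C₁ = κ₁ε₀A/d₁ = 11.5 × 8.85×10⁻¹² × 1.57×10⁻³ / 1.02×10⁻⁴ = 1.56×10⁻⁹ F.
C₂ = κ₂ε₀A/d₂ = 2.66 × 8.85×10⁻¹² × 1.57×10⁻³ / 1.04×10⁻⁴ = 3.56×10⁻¹⁰ F.
C = (1/C₁ + 1/C₂)⁻¹ = 2.90×10⁻¹⁰ F.

290 pF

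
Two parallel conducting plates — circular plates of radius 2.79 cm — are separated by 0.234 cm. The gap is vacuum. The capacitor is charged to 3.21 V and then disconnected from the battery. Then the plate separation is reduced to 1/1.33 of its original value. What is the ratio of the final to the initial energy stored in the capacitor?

0.752

Isolated ⇒ Q is held fixed.
C₂ = 1.33 C₁ and U = Q²/(2C), so U₂/U₁ = C₁/C₂ = 0.752.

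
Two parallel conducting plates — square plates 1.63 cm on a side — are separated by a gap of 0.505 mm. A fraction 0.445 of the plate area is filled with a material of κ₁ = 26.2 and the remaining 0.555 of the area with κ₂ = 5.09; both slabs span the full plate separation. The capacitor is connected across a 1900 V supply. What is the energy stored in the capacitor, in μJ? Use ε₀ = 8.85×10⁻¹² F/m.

A = (1.63 cm)² = 2.66×10⁻⁴ m².
Side-by-side slabs ⇒ two capacitors in parallel, each spanning the full gap.
C₁ = κ₁ε₀A₁/d = 26.2 × 8.85×10⁻¹² × 1.18×10⁻⁴ / 5.05×10⁻⁴ = 5.43×10⁻¹¹ F.
C₂ = κ₂ε₀A₂/d = 5.09 × 8.85×10⁻¹² × 1.47×10⁻⁴ / 5.05×10⁻⁴ = 1.32×10⁻¹¹ F.
C = C₁ + C₂ = 6.74×10⁻¹¹ F.
U = ½CV² = ½ × 6.74×10⁻¹¹ × (1900)² = 1.22×10⁻⁴ J.

U ≈ 122 μJ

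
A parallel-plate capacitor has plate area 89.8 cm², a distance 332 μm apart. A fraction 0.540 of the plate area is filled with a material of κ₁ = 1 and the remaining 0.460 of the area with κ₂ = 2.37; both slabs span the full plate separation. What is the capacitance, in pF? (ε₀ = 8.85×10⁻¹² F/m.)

390 pF

A = 89.8 cm² = 8.98×10⁻³ m².
Side-by-side slabs ⇒ two capacitors in parallel, each spanning the full gap.
C₁ = κ₁ε₀A₁/d = 1.00 × 8.85×10⁻¹² × 4.85×10⁻³ / 3.32×10⁻⁴ = 1.29×10⁻¹⁰ F.
C₂ = κ₂ε₀A₂/d = 2.37 × 8.85×10⁻¹² × 4.13×10⁻³ / 3.32×10⁻⁴ = 2.61×10⁻¹⁰ F.
C = C₁ + C₂ = 3.90×10⁻¹⁰ F.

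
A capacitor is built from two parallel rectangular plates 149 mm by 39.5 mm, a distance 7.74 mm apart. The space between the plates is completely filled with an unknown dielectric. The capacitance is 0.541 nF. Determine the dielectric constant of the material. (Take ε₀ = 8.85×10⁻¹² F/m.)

κ ≈ 80.4

A = 149 × 39.5 mm² = 5.89×10⁻³ m².
κ = Cd/(ε₀A) = 5.41×10⁻¹⁰ × 7.74×10⁻³ / (8.85×10⁻¹² × 5.89×10⁻³) = 80.4.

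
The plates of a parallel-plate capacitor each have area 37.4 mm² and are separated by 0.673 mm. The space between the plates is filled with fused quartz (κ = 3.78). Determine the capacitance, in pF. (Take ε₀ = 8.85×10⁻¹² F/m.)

C ≈ 1.86 pF

A = 37.4 mm² = 3.74×10⁻⁵ m².
C = κε₀A/d = 3.78 × 8.85×10⁻¹² × 3.74×10⁻⁵ / 6.73×10⁻⁴ = 1.86×10⁻¹² F.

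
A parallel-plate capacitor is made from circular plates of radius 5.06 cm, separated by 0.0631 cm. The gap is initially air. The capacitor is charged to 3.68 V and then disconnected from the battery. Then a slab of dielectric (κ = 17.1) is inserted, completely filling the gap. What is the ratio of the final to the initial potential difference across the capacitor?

V₂/V₁ ≈ 0.0585

Isolated ⇒ Q is held fixed.
C₂ = 17.1 C₁ and V = Q/C, so V₂/V₁ = C₁/C₂ = 0.0585.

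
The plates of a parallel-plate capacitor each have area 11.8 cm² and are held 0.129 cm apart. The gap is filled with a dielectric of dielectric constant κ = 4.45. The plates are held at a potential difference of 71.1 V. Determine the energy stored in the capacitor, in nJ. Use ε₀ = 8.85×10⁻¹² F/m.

A = 11.8 cm² = 1.18×10⁻³ m².
C = κε₀A/d = 4.45 × 8.85×10⁻¹² × 1.18×10⁻³ / 1.29×10⁻³ = 3.60×10⁻¹¹ F.
U = ½CV² = ½ × 3.60×10⁻¹¹ × (71.1)² = 9.11×10⁻⁸ J.

91.1 nJ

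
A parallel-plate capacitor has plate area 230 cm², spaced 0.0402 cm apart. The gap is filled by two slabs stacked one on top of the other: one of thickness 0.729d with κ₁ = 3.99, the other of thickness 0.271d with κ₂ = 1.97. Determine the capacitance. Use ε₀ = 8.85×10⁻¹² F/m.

C ≈ 1.58 nF

A = 230 cm² = 2.30×10⁻² m².
Stacked slabs ⇒ two capacitors in series, each with the full plate area.
C₁ = κ₁ε₀A/d₁ = 3.99 × 8.85×10⁻¹² × 2.30×10⁻² / 2.93×10⁻⁴ = 2.77×10⁻⁹ F.
C₂ = κ₂ε₀A/d₂ = 1.97 × 8.85×10⁻¹² × 2.30×10⁻² / 1.09×10⁻⁴ = 3.68×10⁻⁹ F.
C = (1/C₁ + 1/C₂)⁻¹ = 1.58×10⁻⁹ F.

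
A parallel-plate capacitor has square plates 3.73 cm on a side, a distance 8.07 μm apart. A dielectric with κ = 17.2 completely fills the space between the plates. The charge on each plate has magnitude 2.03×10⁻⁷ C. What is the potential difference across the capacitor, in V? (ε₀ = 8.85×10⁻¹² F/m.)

V ≈ 7.74 V

A = (3.73 cm)² = 1.39×10⁻³ m².
C = κε₀A/d = 17.2 × 8.85×10⁻¹² × 1.39×10⁻³ / 8.07×10⁻⁶ = 2.62×10⁻⁸ F.
V = Q/C = 2.03×10⁻⁷ / 2.62×10⁻⁸ = 7.74 V.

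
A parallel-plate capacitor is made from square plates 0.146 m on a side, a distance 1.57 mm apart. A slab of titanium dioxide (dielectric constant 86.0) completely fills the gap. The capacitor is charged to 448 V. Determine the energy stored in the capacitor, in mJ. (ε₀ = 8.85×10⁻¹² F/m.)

A = (0.146 m)² = 2.13×10⁻² m².
C = κε₀A/d = 86.0 × 8.85×10⁻¹² × 2.13×10⁻² / 1.57×10⁻³ = 1.03×10⁻⁸ F.
U = ½CV² = ½ × 1.03×10⁻⁸ × (448)² = 1.04×10⁻³ J.

U ≈ 1.04 mJ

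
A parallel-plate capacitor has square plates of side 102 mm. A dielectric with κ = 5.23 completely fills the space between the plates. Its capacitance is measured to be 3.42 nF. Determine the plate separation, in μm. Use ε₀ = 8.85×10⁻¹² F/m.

A = (102 mm)² = 1.04×10⁻² m².
d = κε₀A/C = 5.23 × 8.85×10⁻¹² × 1.04×10⁻² / 3.42×10⁻⁹ = 1.41×10⁻⁴ m.

141 μm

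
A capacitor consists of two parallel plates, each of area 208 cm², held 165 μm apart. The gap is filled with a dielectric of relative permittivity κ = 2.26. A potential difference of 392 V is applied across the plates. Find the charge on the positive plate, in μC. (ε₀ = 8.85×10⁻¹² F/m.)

Q ≈ 0.988 μC

A = 208 cm² = 2.08×10⁻² m².
C = κε₀A/d = 2.26 × 8.85×10⁻¹² × 2.08×10⁻² / 1.65×10⁻⁴ = 2.52×10⁻⁹ F.
Q = CV = 2.52×10⁻⁹ × 392 = 9.88×10⁻⁷ C.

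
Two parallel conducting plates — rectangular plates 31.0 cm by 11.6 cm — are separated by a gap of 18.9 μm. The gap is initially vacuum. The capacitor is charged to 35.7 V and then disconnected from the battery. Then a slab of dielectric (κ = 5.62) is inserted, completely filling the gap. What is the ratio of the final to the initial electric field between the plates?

Isolated ⇒ Q is held fixed.
V₂ = Q/C₂ = V₁/5.62; E = V/d, so E₂/E₁ = (V₂/V₁)(d₁/d₂) = 0.178.

E₂/E₁ ≈ 0.178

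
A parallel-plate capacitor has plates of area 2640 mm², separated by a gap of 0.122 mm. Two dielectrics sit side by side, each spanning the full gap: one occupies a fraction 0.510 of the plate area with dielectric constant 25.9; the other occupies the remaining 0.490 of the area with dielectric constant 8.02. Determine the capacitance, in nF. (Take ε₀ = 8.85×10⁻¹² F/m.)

3.28 nF

A = 2640 mm² = 2.64×10⁻³ m².
Side-by-side slabs ⇒ two capacitors in parallel, each spanning the full gap.
C₁ = κ₁ε₀A₁/d = 25.9 × 8.85×10⁻¹² × 1.35×10⁻³ / 1.22×10⁻⁴ = 2.53×10⁻⁹ F.
C₂ = κ₂ε₀A₂/d = 8.02 × 8.85×10⁻¹² × 1.29×10⁻³ / 1.22×10⁻⁴ = 7.53×10⁻¹⁰ F.
C = C₁ + C₂ = 3.28×10⁻⁹ F.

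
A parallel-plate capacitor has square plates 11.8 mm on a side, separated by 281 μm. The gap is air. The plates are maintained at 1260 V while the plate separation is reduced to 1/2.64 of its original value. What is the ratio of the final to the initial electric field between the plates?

Battery connected ⇒ V is held fixed.
E = V/d, so E₂/E₁ = d₁/d₂ = 2.64.

E₂/E₁ ≈ 2.64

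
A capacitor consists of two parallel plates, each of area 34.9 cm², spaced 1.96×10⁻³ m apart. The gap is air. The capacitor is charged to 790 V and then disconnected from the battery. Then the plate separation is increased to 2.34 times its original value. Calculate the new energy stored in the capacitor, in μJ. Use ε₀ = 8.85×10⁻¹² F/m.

U ≈ 11.5 μJ

A = 34.9 cm² = 3.49×10⁻³ m².
Initially C₁ = ε₀A/d = 8.85×10⁻¹² × 3.49×10⁻³ / 1.96×10⁻³ = 1.58×10⁻¹¹ F.
U₁ = 4.92×10⁻⁶ J.
Isolated ⇒ Q is held fixed. C₂ = 0.427 C₁ and U = Q²/(2C), so U₂/U₁ = C₁/C₂ = 2.34.
U₂ = 2.34 × 4.92×10⁻⁶ = 1.15×10⁻⁵ J.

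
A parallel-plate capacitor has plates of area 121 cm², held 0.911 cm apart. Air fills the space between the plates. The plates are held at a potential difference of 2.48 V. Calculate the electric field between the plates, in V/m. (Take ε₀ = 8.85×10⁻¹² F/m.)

E = V/d = 2.48 / 9.11×10⁻³ = 2.72×10² V/m.

E ≈ 272 V/m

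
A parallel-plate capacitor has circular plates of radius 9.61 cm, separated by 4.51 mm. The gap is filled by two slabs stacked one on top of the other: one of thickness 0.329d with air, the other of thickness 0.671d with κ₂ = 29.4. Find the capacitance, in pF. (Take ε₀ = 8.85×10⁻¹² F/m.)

162 pF

A = π(9.61 cm)² = 2.90×10⁻² m².
Stacked slabs ⇒ two capacitors in series, each with the full plate area.
C₁ = κ₁ε₀A/d₁ = 1.00 × 8.85×10⁻¹² × 2.90×10⁻² / 1.48×10⁻³ = 1.73×10⁻¹⁰ F.
C₂ = κ₂ε₀A/d₂ = 29.4 × 8.85×10⁻¹² × 2.90×10⁻² / 3.03×10⁻³ = 2.49×10⁻⁹ F.
C = (1/C₁ + 1/C₂)⁻¹ = 1.62×10⁻¹⁰ F.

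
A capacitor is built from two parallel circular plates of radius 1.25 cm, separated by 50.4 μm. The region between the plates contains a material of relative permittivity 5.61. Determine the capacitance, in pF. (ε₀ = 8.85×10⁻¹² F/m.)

A = π(1.25 cm)² = 4.91×10⁻⁴ m².
C = κε₀A/d = 5.61 × 8.85×10⁻¹² × 4.91×10⁻⁴ / 5.04×10⁻⁵ = 4.84×10⁻¹⁰ F.

C ≈ 484 pF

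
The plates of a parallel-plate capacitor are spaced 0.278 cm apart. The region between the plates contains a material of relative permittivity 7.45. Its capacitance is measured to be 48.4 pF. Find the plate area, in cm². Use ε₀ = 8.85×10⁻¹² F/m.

A ≈ 20.4 cm²

A = Cd/(κε₀) = 4.84×10⁻¹¹ × 2.78×10⁻³ / (7.45 × 8.85×10⁻¹²) = 2.04×10⁻³ m².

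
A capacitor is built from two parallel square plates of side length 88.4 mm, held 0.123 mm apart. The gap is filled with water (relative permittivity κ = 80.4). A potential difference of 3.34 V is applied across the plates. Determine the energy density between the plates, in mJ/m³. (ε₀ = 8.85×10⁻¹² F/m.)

E = V/d = 3.34 / 1.23×10⁻⁴ = 2.72×10⁴ V/m.
u = ½κε₀E² = ½ × 80.4 × 8.85×10⁻¹² × (2.72×10⁴)² = 0.262 J/m³.

262 mJ/m³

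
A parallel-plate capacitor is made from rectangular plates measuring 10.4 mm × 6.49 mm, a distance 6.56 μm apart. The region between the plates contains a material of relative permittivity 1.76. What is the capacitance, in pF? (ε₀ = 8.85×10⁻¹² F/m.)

C ≈ 160 pF

A = 10.4 × 6.49 mm² = 6.75×10⁻⁵ m².
C = κε₀A/d = 1.76 × 8.85×10⁻¹² × 6.75×10⁻⁵ / 6.56×10⁻⁶ = 1.60×10⁻¹⁰ F.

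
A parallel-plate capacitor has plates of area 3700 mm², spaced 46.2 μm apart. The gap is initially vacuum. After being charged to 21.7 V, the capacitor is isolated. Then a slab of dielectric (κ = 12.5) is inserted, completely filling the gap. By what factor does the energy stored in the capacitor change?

0.0800

Isolated ⇒ Q is held fixed.
C₂ = 12.5 C₁ and U = Q²/(2C), so U₂/U₁ = C₁/C₂ = 0.0800.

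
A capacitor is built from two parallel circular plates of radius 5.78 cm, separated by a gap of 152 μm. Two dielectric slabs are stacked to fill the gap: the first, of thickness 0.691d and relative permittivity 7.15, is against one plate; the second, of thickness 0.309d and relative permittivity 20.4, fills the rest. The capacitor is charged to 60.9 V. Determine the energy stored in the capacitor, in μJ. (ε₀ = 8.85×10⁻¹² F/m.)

U ≈ 10.1 μJ

A = π(5.78 cm)² = 1.05×10⁻² m².
Stacked slabs ⇒ two capacitors in series, each with the full plate area.
C₁ = κ₁ε₀A/d₁ = 7.15 × 8.85×10⁻¹² × 1.05×10⁻² / 1.05×10⁻⁴ = 6.32×10⁻⁹ F.
C₂ = κ₂ε₀A/d₂ = 20.4 × 8.85×10⁻¹² × 1.05×10⁻² / 4.70×10⁻⁵ = 4.03×10⁻⁸ F.
C = (1/C₁ + 1/C₂)⁻¹ = 5.47×10⁻⁹ F.
U = ½CV² = ½ × 5.47×10⁻⁹ × (60.9)² = 1.01×10⁻⁵ J.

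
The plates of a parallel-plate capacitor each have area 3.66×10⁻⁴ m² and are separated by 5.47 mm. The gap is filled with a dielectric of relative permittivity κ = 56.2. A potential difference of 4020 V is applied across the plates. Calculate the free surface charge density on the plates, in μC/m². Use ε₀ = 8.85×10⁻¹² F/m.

σ ≈ 366 μC/m²

C = κε₀A/d = 56.2 × 8.85×10⁻¹² × 3.66×10⁻⁴ / 5.47×10⁻³ = 3.33×10⁻¹¹ F.
σ = Q/A = CV/A = 3.33×10⁻¹¹ × 4020 / 3.66×10⁻⁴ = 3.66×10⁻⁴ C/m².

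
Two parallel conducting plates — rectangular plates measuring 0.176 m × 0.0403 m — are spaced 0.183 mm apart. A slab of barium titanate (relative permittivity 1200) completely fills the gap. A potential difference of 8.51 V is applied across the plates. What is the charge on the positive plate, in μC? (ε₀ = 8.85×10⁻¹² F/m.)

3.50 μC

A = 0.176 × 0.0403 m² = 7.09×10⁻³ m².
C = κε₀A/d = 1200 × 8.85×10⁻¹² × 7.09×10⁻³ / 1.83×10⁻⁴ = 4.12×10⁻⁷ F.
Q = CV = 4.12×10⁻⁷ × 8.51 = 3.50×10⁻⁶ C.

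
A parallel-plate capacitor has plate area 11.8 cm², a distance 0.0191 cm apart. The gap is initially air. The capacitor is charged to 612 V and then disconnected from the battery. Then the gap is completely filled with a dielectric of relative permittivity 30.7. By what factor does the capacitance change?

C₂/C₁ ≈ 30.7

C = κε₀A/d scales with κ, so C₂/C₁ = κ = 30.7.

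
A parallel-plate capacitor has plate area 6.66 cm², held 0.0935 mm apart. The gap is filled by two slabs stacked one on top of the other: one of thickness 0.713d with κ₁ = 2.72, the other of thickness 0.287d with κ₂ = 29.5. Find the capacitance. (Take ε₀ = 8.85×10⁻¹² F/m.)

232 pF

A = 6.66 cm² = 6.66×10⁻⁴ m².
Stacked slabs ⇒ two capacitors in series, each with the full plate area.
C₁ = κ₁ε₀A/d₁ = 2.72 × 8.85×10⁻¹² × 6.66×10⁻⁴ / 6.67×10⁻⁵ = 2.40×10⁻¹⁰ F.
C₂ = κ₂ε₀A/d₂ = 29.5 × 8.85×10⁻¹² × 6.66×10⁻⁴ / 2.68×10⁻⁵ = 6.48×10⁻⁹ F.
C = (1/C₁ + 1/C₂)⁻¹ = 2.32×10⁻¹⁰ F.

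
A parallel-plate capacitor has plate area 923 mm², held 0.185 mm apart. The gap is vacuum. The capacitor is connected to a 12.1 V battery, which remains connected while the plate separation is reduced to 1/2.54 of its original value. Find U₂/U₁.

Battery connected ⇒ V is held fixed.
C₂ = 2.54 C₁ and U = ½CV², so U₂/U₁ = C₂/C₁ = 2.54.

U₂/U₁ ≈ 2.54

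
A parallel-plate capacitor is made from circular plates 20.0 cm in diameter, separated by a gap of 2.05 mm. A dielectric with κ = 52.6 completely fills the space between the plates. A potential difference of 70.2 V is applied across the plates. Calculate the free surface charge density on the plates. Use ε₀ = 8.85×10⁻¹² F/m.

A = π(20.0/2 cm)² = 3.14×10⁻² m².
C = κε₀A/d = 52.6 × 8.85×10⁻¹² × 3.14×10⁻² / 2.05×10⁻³ = 7.13×10⁻⁹ F.
σ = Q/A = CV/A = 7.13×10⁻⁹ × 70.2 / 3.14×10⁻² = 1.59×10⁻⁵ C/m².

1.59 nC/cm²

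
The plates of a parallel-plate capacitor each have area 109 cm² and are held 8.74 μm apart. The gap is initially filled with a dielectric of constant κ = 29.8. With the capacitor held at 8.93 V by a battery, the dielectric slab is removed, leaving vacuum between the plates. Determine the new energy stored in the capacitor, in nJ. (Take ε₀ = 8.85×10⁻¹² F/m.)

440 nJ

A = 109 cm² = 1.09×10⁻² m².
Initially C₁ = κε₀A/d = 29.8 × 8.85×10⁻¹² × 1.09×10⁻² / 8.74×10⁻⁶ = 3.29×10⁻⁷ F.
U₁ = 1.31×10⁻⁵ J.
Battery connected ⇒ V is held fixed. C₂ = 0.0336 C₁ and U = ½CV², so U₂/U₁ = C₂/C₁ = 0.0336.
U₂ = 0.0336 × 1.31×10⁻⁵ = 4.40×10⁻⁷ J.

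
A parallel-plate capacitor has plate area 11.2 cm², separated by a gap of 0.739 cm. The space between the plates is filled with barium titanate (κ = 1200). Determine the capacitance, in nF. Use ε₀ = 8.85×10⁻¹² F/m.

C ≈ 1.61 nF

A = 11.2 cm² = 1.12×10⁻³ m².
C = κε₀A/d = 1200 × 8.85×10⁻¹² × 1.12×10⁻³ / 7.39×10⁻³ = 1.61×10⁻⁹ F.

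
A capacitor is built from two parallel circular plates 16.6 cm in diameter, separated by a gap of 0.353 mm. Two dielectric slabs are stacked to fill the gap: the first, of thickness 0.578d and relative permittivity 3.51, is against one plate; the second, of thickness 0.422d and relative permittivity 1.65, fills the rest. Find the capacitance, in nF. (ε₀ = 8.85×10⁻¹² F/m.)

1.29 nF

A = π(16.6/2 cm)² = 2.16×10⁻² m².
Stacked slabs ⇒ two capacitors in series, each with the full plate area.
C₁ = κ₁ε₀A/d₁ = 3.51 × 8.85×10⁻¹² × 2.16×10⁻² / 2.04×10⁻⁴ = 3.29×10⁻⁹ F.
C₂ = κ₂ε₀A/d₂ = 1.65 × 8.85×10⁻¹² × 2.16×10⁻² / 1.49×10⁻⁴ = 2.12×10⁻⁹ F.
C = (1/C₁ + 1/C₂)⁻¹ = 1.29×10⁻⁹ F.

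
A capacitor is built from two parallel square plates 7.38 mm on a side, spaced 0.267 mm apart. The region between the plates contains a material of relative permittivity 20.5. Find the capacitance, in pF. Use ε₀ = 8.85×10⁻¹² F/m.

C ≈ 37.0 pF

A = (7.38 mm)² = 5.45×10⁻⁵ m².
C = κε₀A/d = 20.5 × 8.85×10⁻¹² × 5.45×10⁻⁵ / 2.67×10⁻⁴ = 3.70×10⁻¹¹ F.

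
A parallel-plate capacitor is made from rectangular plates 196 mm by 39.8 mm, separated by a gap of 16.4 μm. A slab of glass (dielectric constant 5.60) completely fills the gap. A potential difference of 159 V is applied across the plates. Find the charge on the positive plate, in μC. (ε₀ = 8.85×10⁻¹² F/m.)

A = 196 × 39.8 mm² = 7.80×10⁻³ m².
C = κε₀A/d = 5.60 × 8.85×10⁻¹² × 7.80×10⁻³ / 1.64×10⁻⁵ = 2.36×10⁻⁸ F.
Q = CV = 2.36×10⁻⁸ × 159 = 3.75×10⁻⁶ C.

3.75 μC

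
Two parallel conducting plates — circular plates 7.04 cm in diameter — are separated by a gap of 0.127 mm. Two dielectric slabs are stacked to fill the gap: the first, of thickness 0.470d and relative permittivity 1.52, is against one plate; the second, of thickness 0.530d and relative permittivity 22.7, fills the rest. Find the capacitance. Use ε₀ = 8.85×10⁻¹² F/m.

A = π(7.04/2 cm)² = 3.89×10⁻³ m².
Stacked slabs ⇒ two capacitors in series, each with the full plate area.
C₁ = κ₁ε₀A/d₁ = 1.52 × 8.85×10⁻¹² × 3.89×10⁻³ / 5.97×10⁻⁵ = 8.77×10⁻¹⁰ F.
C₂ = κ₂ε₀A/d₂ = 22.7 × 8.85×10⁻¹² × 3.89×10⁻³ / 6.73×10⁻⁵ = 1.16×10⁻⁸ F.
C = (1/C₁ + 1/C₂)⁻¹ = 8.16×10⁻¹⁰ F.

0.816 nF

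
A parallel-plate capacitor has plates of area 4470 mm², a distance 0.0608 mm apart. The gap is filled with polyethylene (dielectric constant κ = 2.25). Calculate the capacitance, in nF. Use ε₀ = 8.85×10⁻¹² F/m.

A = 4470 mm² = 4.47×10⁻³ m².
C = κε₀A/d = 2.25 × 8.85×10⁻¹² × 4.47×10⁻³ / 6.08×10⁻⁵ = 1.46×10⁻⁹ F.

C ≈ 1.46 nF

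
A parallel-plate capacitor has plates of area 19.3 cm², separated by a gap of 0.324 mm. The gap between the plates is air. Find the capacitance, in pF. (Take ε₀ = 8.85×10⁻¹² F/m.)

A = 19.3 cm² = 1.93×10⁻³ m².
C = ε₀A/d = 8.85×10⁻¹² × 1.93×10⁻³ / 3.24×10⁻⁴ = 5.27×10⁻¹¹ F.

C ≈ 52.7 pF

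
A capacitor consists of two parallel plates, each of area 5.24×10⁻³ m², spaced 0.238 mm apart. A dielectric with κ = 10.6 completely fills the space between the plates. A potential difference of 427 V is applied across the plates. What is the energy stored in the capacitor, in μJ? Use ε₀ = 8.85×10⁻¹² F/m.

C = κε₀A/d = 10.6 × 8.85×10⁻¹² × 5.24×10⁻³ / 2.38×10⁻⁴ = 2.07×10⁻⁹ F.
U = ½CV² = ½ × 2.07×10⁻⁹ × (427)² = 1.88×10⁻⁴ J.

U ≈ 188 μJ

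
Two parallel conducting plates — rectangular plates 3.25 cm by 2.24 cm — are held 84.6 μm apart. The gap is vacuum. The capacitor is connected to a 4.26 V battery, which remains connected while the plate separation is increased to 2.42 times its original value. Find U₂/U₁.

Battery connected ⇒ V is held fixed.
C₂ = 0.413 C₁ and U = ½CV², so U₂/U₁ = C₂/C₁ = 0.413.

0.413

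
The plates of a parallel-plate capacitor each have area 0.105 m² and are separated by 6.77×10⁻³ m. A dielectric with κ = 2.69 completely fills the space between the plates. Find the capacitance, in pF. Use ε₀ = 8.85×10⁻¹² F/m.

C = κε₀A/d = 2.69 × 8.85×10⁻¹² × 0.105 / 6.77×10⁻³ = 3.69×10⁻¹⁰ F.

C ≈ 369 pF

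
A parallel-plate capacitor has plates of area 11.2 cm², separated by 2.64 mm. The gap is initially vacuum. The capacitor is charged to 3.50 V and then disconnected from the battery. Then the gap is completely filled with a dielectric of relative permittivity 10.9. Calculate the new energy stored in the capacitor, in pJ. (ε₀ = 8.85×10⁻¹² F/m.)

A = 11.2 cm² = 1.12×10⁻³ m².
Initially C₁ = ε₀A/d = 8.85×10⁻¹² × 1.12×10⁻³ / 2.64×10⁻³ = 3.75×10⁻¹² F.
U₁ = 2.30×10⁻¹¹ J.
Isolated ⇒ Q is held fixed. C₂ = 10.9 C₁ and U = Q²/(2C), so U₂/U₁ = C₁/C₂ = 0.0917.
U₂ = 0.0917 × 2.30×10⁻¹¹ = 2.11×10⁻¹² J.

2.11 pJ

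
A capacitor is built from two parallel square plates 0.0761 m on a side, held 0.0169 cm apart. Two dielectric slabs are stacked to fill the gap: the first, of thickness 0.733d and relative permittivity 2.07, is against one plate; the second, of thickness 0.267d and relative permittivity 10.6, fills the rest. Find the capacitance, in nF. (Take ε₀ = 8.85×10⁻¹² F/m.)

A = (0.0761 m)² = 5.79×10⁻³ m².
Stacked slabs ⇒ two capacitors in series, each with the full plate area.
C₁ = κ₁ε₀A/d₁ = 2.07 × 8.85×10⁻¹² × 5.79×10⁻³ / 1.24×10⁻⁴ = 8.56×10⁻¹⁰ F.
C₂ = κ₂ε₀A/d₂ = 10.6 × 8.85×10⁻¹² × 5.79×10⁻³ / 4.51×10⁻⁵ = 1.20×10⁻⁸ F.
C = (1/C₁ + 1/C₂)⁻¹ = 8.00×10⁻¹⁰ F.

C ≈ 0.800 nF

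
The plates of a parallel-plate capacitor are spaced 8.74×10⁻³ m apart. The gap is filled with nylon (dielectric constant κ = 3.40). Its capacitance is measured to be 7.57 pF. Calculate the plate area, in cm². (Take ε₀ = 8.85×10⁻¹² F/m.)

A = Cd/(κε₀) = 7.57×10⁻¹² × 8.74×10⁻³ / (3.40 × 8.85×10⁻¹²) = 2.20×10⁻³ m².

A ≈ 22.0 cm²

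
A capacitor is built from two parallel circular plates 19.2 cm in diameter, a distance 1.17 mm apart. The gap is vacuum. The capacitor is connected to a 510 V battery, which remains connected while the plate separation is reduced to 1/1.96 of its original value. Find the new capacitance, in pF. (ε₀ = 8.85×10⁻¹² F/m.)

A = π(19.2/2 cm)² = 2.90×10⁻² m².
Initially C₁ = ε₀A/d = 8.85×10⁻¹² × 2.90×10⁻² / 1.17×10⁻³ = 2.19×10⁻¹⁰ F.
C = ε₀A/d scales as 1/d, so C₂/C₁ = d₁/d₂ = 1.96.
C₂ = 1.96 × 2.19×10⁻¹⁰ = 4.29×10⁻¹⁰ F.

429 pF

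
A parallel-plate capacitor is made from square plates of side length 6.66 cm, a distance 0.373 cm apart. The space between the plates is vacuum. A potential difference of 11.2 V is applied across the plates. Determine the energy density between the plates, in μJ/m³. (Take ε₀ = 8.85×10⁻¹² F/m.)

E = V/d = 11.2 / 3.73×10⁻³ = 3.00×10³ V/m.
u = ½ε₀E² = ½ × 8.85×10⁻¹² × (3.00×10³)² = 3.99×10⁻⁵ J/m³.

39.9 μJ/m³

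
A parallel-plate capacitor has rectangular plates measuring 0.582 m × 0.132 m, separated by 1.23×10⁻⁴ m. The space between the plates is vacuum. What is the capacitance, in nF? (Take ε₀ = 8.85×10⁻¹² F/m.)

C ≈ 5.53 nF

A = 0.582 × 0.132 m² = 7.68×10⁻² m².
C = ε₀A/d = 8.85×10⁻¹² × 7.68×10⁻² / 1.23×10⁻⁴ = 5.53×10⁻⁹ F.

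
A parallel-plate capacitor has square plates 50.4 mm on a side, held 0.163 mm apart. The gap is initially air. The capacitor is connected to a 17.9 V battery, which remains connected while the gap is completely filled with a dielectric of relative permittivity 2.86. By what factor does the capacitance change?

C₂/C₁ ≈ 2.86

C = κε₀A/d scales with κ, so C₂/C₁ = κ = 2.86.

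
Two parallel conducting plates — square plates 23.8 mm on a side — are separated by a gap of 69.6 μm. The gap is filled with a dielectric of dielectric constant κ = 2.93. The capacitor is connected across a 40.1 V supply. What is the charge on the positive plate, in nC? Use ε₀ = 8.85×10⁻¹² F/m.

A = (23.8 mm)² = 5.66×10⁻⁴ m².
C = κε₀A/d = 2.93 × 8.85×10⁻¹² × 5.66×10⁻⁴ / 6.96×10⁻⁵ = 2.11×10⁻¹⁰ F.
Q = CV = 2.11×10⁻¹⁰ × 40.1 = 8.46×10⁻⁹ C.

8.46 nC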